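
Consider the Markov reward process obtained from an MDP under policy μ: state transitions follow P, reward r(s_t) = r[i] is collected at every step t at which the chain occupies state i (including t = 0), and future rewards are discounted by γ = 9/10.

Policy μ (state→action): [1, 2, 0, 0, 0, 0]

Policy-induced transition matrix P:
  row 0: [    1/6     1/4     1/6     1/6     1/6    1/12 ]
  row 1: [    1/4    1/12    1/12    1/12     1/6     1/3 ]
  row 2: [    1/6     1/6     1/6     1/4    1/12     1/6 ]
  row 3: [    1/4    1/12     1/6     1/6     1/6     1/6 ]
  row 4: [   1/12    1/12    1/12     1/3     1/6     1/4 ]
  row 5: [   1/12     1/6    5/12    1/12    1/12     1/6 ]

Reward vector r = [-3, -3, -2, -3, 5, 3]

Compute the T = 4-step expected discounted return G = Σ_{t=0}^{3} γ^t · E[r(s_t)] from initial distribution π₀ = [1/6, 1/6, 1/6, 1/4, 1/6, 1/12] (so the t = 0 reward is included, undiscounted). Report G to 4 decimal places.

t=0: π = [0.1667, 0.1667, 0.1667, 0.2500, 0.1667, 0.0833], E[r] = -1.0000, γ^t·E[r] = -1.000000, running G = -1.000000
t=1: π = [0.1806, 0.1319, 0.1597, 0.1875, 0.1458, 0.1944], E[r] = -0.5069, γ^t·E[r] = -0.456250, running G = -1.456250
t=2: π = [0.1649, 0.1429, 0.1921, 0.1771, 0.1372, 0.1858], E[r] = -0.5961, γ^t·E[r] = -0.482813, running G = -1.939063
t=3: π = [0.1664, 0.1423, 0.1898, 0.1781, 0.1352, 0.1882], E[r] = -0.5998, γ^t·E[r] = -0.437238, running G = -2.376301

G = -2.3763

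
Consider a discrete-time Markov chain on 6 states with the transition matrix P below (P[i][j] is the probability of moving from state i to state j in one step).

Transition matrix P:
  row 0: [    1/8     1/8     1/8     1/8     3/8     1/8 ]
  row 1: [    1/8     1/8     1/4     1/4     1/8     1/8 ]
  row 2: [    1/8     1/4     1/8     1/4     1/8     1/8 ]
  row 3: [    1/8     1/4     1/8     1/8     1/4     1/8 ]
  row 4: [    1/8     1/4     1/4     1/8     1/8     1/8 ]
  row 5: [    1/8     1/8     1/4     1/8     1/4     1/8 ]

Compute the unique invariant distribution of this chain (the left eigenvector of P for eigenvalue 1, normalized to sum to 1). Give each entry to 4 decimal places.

π = [0.1250, 0.1944, 0.1891, 0.1729, 0.1935, 0.1250]

Balance equations π_j = Σ_i π_i·P[i][j]:
  π_0 = 1/8·π_0 + 1/8·π_1 + 1/8·π_2 + 1/8·π_3 + 1/8·π_4 + 1/8·π_5
  π_1 = 1/8·π_0 + 1/8·π_1 + 1/4·π_2 + 1/4·π_3 + 1/4·π_4 + 1/8·π_5
  π_2 = 1/8·π_0 + 1/4·π_1 + 1/8·π_2 + 1/8·π_3 + 1/4·π_4 + 1/4·π_5
  π_3 = 1/8·π_0 + 1/4·π_1 + 1/4·π_2 + 1/8·π_3 + 1/8·π_4 + 1/8·π_5
  π_4 = 3/8·π_0 + 1/8·π_1 + 1/8·π_2 + 1/4·π_3 + 1/8·π_4 + 1/4·π_5
  normalize: π_0 + π_1 + π_2 + π_3 + π_4 + π_5 = 1
Solving the linear system gives exactly π = [1/8, 7/36, 497/2628, 101/584, 113/584, 1/8].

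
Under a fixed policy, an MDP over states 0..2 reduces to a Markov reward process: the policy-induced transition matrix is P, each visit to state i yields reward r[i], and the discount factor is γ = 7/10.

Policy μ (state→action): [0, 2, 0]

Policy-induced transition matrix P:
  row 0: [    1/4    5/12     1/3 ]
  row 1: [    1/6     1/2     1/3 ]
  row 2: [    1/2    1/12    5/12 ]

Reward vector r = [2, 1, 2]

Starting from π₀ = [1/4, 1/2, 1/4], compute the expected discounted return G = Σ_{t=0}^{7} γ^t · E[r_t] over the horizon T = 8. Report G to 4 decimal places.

t=0: π = [0.2500, 0.5000, 0.2500], E[r] = 1.5000, γ^t·E[r] = 1.500000, running G = 1.500000
t=1: π = [0.2708, 0.3750, 0.3542], E[r] = 1.6250, γ^t·E[r] = 1.137500, running G = 2.637500
t=2: π = [0.3073, 0.3299, 0.3628], E[r] = 1.6701, γ^t·E[r] = 0.818368, running G = 3.455868
t=3: π = [0.3132, 0.3232, 0.3636], E[r] = 1.6768, γ^t·E[r] = 0.575140, running G = 4.031008
t=4: π = [0.3140, 0.3224, 0.3636], E[r] = 1.6776, γ^t·E[r] = 0.402789, running G = 4.433798
t=5: π = [0.3140, 0.3223, 0.3636], E[r] = 1.6777, γ^t·E[r] = 0.281967, running G = 4.715765
t=6: π = [0.3140, 0.3223, 0.3636], E[r] = 1.6777, γ^t·E[r] = 0.197378, running G = 4.913143
t=7: π = [0.3140, 0.3223, 0.3636], E[r] = 1.6777, γ^t·E[r] = 0.138165, running G = 5.051307

G = 5.0513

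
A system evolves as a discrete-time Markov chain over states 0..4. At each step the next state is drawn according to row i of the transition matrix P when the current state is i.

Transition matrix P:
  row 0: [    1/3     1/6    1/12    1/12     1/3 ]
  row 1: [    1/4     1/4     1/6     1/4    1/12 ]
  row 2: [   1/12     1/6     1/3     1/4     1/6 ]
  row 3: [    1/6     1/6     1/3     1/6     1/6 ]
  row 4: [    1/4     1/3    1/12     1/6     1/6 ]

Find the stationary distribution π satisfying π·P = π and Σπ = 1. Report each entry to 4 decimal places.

π = [0.2205, 0.2155, 0.1959, 0.1826, 0.1855]

Balance equations π_j = Σ_i π_i·P[i][j]:
  π_0 = 1/3·π_0 + 1/4·π_1 + 1/12·π_2 + 1/6·π_3 + 1/4·π_4
  π_1 = 1/6·π_0 + 1/4·π_1 + 1/6·π_2 + 1/6·π_3 + 1/3·π_4
  π_2 = 1/12·π_0 + 1/6·π_1 + 1/3·π_2 + 1/3·π_3 + 1/12·π_4
  π_3 = 1/12·π_0 + 1/4·π_1 + 1/4·π_2 + 1/6·π_3 + 1/6·π_4
  normalize: π_0 + π_1 + π_2 + π_3 + π_4 = 1
Solving the linear system gives exactly π = [843/3823, 824/3823, 749/3823, 698/3823, 709/3823].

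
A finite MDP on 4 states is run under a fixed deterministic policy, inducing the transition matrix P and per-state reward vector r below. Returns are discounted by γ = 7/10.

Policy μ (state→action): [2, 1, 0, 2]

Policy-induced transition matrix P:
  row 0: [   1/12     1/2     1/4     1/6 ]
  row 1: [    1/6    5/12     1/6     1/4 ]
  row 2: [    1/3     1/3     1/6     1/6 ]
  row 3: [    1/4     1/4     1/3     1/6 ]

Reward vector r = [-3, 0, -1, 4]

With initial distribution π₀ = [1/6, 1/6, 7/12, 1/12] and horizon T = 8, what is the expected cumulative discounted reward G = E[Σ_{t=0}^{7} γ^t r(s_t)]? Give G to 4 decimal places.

t=0: π = [0.1667, 0.1667, 0.5833, 0.0833], E[r] = -0.7500, γ^t·E[r] = -0.750000, running G = -0.750000
t=1: π = [0.2569, 0.3681, 0.1944, 0.1806], E[r] = -0.2431, γ^t·E[r] = -0.170139, running G = -0.920139
t=2: π = [0.1927, 0.3918, 0.2182, 0.1973], E[r] = -0.0069, γ^t·E[r] = -0.003403, running G = -0.923542
t=3: π = [0.2034, 0.3817, 0.2156, 0.1993], E[r] = -0.0286, γ^t·E[r] = -0.009809, running G = -0.933351
t=4: π = [0.2023, 0.3824, 0.2168, 0.1985], E[r] = -0.0297, γ^t·E[r] = -0.007139, running G = -0.940490
t=5: π = [0.2025, 0.3824, 0.2166, 0.1985], E[r] = -0.0299, γ^t·E[r] = -0.005030, running G = -0.945520
t=6: π = [0.2024, 0.3824, 0.2166, 0.1985], E[r] = -0.0298, γ^t·E[r] = -0.003508, running G = -0.949028
t=7: π = [0.2024, 0.3824, 0.2166, 0.1985], E[r] = -0.0298, γ^t·E[r] = -0.002457, running G = -0.951485

G = -0.9515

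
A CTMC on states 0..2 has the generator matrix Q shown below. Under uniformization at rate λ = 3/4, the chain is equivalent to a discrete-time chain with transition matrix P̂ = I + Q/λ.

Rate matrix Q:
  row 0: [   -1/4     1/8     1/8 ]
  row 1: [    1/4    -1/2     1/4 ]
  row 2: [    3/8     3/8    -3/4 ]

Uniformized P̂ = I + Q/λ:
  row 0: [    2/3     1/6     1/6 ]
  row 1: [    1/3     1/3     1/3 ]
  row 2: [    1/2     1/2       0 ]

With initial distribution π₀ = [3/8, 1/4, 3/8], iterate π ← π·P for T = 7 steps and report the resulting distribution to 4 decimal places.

t=0: π = [0.3750, 0.2500, 0.3750]
t=1: π = [0.5208, 0.3333, 0.1458]
t=2: π = [0.5313, 0.2708, 0.1979]
t=3: π = [0.5434, 0.2778, 0.1788]
t=4: π = [0.5443, 0.2726, 0.1832]
t=5: π = [0.5453, 0.2731, 0.1816]
t=6: π = [0.5454, 0.2727, 0.1819]
t=7: π = [0.5454, 0.2728, 0.1818]

π = [0.5454, 0.2728, 0.1818]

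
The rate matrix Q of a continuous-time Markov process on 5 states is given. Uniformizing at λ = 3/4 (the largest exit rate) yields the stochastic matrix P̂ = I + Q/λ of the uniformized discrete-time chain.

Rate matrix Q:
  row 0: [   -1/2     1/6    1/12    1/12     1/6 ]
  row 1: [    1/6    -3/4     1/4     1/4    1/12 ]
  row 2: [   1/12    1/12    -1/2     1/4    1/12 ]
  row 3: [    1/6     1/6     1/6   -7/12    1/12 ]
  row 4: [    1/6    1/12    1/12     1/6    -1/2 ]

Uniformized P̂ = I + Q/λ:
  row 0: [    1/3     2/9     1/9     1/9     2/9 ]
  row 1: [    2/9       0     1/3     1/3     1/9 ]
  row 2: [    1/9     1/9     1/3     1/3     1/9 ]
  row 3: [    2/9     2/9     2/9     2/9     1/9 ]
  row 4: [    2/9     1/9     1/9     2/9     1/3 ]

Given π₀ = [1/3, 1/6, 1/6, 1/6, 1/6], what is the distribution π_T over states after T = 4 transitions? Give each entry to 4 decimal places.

π = [0.2229, 0.1461, 0.2182, 0.2377, 0.1751]

t=0: π = [0.3333, 0.1667, 0.1667, 0.1667, 0.1667]
t=1: π = [0.2407, 0.1481, 0.2037, 0.2222, 0.1852]
t=2: π = [0.2263, 0.1461, 0.2140, 0.2346, 0.1790]
t=3: π = [0.2236, 0.1461, 0.2172, 0.2371, 0.1760]
t=4: π = [0.2229, 0.1461, 0.2182, 0.2377, 0.1751]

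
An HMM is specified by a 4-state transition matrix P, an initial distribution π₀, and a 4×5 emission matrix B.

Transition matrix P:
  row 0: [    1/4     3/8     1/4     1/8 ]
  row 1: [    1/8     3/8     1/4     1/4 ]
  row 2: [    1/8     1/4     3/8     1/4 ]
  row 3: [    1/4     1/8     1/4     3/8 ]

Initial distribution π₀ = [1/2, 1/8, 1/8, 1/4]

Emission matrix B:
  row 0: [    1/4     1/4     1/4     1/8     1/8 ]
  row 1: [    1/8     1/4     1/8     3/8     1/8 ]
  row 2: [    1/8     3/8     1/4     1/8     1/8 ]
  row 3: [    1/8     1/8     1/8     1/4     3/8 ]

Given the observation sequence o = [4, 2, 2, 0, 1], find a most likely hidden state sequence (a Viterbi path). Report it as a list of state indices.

t=0: δ = [6.250e-02, 1.562e-02, 1.562e-02, 9.375e-02]  (obs o_0=4)
t=1: δ = [5.859e-03, 2.930e-03, 5.859e-03, 4.395e-03]  ψ = [3, 0, 3, 3]  (obs o_1=2)
t=2: δ = [3.662e-04, 2.747e-04, 5.493e-04, 2.060e-04]  ψ = [0, 0, 2, 3]  (obs o_2=2)
t=3: δ = [2.289e-05, 1.717e-05, 2.575e-05, 1.717e-05]  ψ = [0, 0, 2, 2]  (obs o_3=0)
t=4: δ = [1.431e-06, 2.146e-06, 3.621e-06, 8.047e-07]  ψ = [0, 0, 2, 2]  (obs o_4=1)
backtrack: best end state = 2; path = [3, 2, 2, 2, 2]

path = [3, 2, 2, 2, 2]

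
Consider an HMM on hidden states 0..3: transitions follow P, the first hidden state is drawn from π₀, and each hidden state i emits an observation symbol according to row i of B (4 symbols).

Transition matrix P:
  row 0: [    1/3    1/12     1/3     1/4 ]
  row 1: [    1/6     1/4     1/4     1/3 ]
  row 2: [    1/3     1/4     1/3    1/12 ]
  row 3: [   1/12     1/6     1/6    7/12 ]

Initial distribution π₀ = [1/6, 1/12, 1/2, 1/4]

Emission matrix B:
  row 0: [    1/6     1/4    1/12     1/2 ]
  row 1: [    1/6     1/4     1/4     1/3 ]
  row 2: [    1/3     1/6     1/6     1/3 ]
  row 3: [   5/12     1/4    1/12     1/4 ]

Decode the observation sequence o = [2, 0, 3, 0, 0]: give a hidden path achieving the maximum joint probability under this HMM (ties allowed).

t=0: δ = [1.389e-02, 2.083e-02, 8.333e-02, 2.083e-02]  (obs o_0=2)
t=1: δ = [4.630e-03, 3.472e-03, 9.259e-03, 5.064e-03]  ψ = [2, 2, 2, 3]  (obs o_1=0)
t=2: δ = [1.543e-03, 7.716e-04, 1.029e-03, 7.385e-04]  ψ = [2, 2, 2, 3]  (obs o_2=3)
t=3: δ = [8.573e-05, 4.287e-05, 1.715e-04, 1.795e-04]  ψ = [0, 2, 0, 3]  (obs o_3=0)
t=4: δ = [9.526e-06, 7.144e-06, 1.905e-05, 4.362e-05]  ψ = [2, 2, 2, 3]  (obs o_4=0)
backtrack: best end state = 3; path = [3, 3, 3, 3, 3]

path = [3, 3, 3, 3, 3]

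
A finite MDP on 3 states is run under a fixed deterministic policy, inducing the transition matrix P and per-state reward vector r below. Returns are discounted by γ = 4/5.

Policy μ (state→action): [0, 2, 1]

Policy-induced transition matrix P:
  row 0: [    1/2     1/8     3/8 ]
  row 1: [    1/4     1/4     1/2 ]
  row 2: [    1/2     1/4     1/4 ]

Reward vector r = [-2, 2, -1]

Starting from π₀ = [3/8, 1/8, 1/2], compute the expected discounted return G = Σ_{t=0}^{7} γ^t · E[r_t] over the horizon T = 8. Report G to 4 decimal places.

G = -3.7464

t=0: π = [0.3750, 0.1250, 0.5000], E[r] = -1.0000, γ^t·E[r] = -1.000000, running G = -1.000000
t=1: π = [0.4688, 0.2031, 0.3281], E[r] = -0.8594, γ^t·E[r] = -0.687500, running G = -1.687500
t=2: π = [0.4492, 0.1914, 0.3594], E[r] = -0.8750, γ^t·E[r] = -0.560000, running G = -2.247500
t=3: π = [0.4521, 0.1938, 0.3540], E[r] = -0.8706, γ^t·E[r] = -0.445750, running G = -2.693250
t=4: π = [0.4515, 0.1935, 0.3550], E[r] = -0.8711, γ^t·E[r] = -0.356800, running G = -3.050050
t=5: π = [0.4516, 0.1936, 0.3548], E[r] = -0.8710, γ^t·E[r] = -0.285395, running G = -3.335445
t=6: π = [0.4516, 0.1935, 0.3548], E[r] = -0.8710, γ^t·E[r] = -0.228320, running G = -3.563765
t=7: π = [0.4516, 0.1935, 0.3548], E[r] = -0.8710, γ^t·E[r] = -0.182655, running G = -3.746420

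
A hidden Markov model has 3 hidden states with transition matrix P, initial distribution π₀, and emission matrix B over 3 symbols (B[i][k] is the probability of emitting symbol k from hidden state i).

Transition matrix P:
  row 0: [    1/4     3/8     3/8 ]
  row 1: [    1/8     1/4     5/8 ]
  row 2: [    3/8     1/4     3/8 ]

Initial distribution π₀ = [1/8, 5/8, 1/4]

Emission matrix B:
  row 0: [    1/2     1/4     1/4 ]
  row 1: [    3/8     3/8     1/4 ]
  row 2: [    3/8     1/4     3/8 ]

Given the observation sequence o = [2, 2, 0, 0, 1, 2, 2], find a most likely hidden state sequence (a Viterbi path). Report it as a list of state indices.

t=0: δ = [3.125e-02, 1.562e-01, 9.375e-02]  (obs o_0=2)
t=1: δ = [8.789e-03, 9.766e-03, 3.662e-02]  ψ = [2, 1, 1]  (obs o_1=2)
t=2: δ = [6.866e-03, 3.433e-03, 5.150e-03]  ψ = [2, 2, 2]  (obs o_2=0)
t=3: δ = [9.656e-04, 9.656e-04, 9.656e-04]  ψ = [2, 0, 0]  (obs o_3=0)
t=4: δ = [9.052e-05, 1.358e-04, 1.509e-04]  ψ = [2, 0, 1]  (obs o_4=1)
t=5: δ = [1.414e-05, 9.430e-06, 3.183e-05]  ψ = [2, 2, 1]  (obs o_5=2)
t=6: δ = [2.984e-06, 1.989e-06, 4.475e-06]  ψ = [2, 2, 2]  (obs o_6=2)
backtrack: best end state = 2; path = [1, 2, 2, 0, 1, 2, 2]

path = [1, 2, 2, 0, 1, 2, 2]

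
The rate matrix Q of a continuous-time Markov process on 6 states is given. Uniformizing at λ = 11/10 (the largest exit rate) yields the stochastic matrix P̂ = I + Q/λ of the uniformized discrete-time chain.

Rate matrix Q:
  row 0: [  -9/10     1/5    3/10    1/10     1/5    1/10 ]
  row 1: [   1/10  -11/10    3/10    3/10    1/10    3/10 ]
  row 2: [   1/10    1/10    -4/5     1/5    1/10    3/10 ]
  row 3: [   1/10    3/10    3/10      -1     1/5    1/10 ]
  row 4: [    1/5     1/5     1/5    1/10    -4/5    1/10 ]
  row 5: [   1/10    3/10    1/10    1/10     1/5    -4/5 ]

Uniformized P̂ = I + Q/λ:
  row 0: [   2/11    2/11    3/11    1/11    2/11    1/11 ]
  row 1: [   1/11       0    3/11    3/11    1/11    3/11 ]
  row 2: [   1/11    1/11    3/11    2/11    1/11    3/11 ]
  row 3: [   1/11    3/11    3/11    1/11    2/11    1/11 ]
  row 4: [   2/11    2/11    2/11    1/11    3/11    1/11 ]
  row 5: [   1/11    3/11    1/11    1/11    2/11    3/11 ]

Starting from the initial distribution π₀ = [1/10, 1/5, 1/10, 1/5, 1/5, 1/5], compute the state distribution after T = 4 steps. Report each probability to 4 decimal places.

t=0: π = [0.1000, 0.2000, 0.1000, 0.2000, 0.2000, 0.2000]
t=1: π = [0.1182, 0.1727, 0.2182, 0.1364, 0.1727, 0.1818]
t=2: π = [0.1174, 0.1595, 0.2240, 0.1421, 0.1620, 0.1950]
t=3: π = [0.1163, 0.1631, 0.2225, 0.1403, 0.1617, 0.1961]
t=4: π = [0.1162, 0.1625, 0.2224, 0.1408, 0.1615, 0.1967]

π = [0.1162, 0.1625, 0.2224, 0.1408, 0.1615, 0.1967]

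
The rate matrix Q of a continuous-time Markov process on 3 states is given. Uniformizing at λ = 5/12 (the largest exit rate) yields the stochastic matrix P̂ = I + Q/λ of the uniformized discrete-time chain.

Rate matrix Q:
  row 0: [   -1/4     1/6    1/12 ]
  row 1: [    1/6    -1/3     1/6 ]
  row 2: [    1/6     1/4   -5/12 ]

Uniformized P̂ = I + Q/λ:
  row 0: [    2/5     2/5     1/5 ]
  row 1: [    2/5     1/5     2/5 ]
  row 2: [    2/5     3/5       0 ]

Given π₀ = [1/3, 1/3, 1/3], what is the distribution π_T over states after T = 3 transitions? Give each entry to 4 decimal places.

t=0: π = [0.3333, 0.3333, 0.3333]
t=1: π = [0.4000, 0.4000, 0.2000]
t=2: π = [0.4000, 0.3600, 0.2400]
t=3: π = [0.4000, 0.3760, 0.2240]

π = [0.4000, 0.3760, 0.2240]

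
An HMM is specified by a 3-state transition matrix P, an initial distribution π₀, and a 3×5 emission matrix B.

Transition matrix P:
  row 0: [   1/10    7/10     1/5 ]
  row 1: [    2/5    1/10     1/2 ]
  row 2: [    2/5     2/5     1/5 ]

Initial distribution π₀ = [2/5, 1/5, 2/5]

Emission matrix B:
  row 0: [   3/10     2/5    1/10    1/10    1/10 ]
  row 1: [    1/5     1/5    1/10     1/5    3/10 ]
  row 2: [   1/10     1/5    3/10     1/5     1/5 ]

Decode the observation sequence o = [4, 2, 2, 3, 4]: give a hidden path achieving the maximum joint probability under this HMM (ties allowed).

t=0: δ = [4.000e-02, 6.000e-02, 8.000e-02]  (obs o_0=4)
t=1: δ = [3.200e-03, 3.200e-03, 9.000e-03]  ψ = [2, 2, 1]  (obs o_1=2)
t=2: δ = [3.600e-04, 3.600e-04, 5.400e-04]  ψ = [2, 2, 2]  (obs o_2=2)
t=3: δ = [2.160e-05, 5.040e-05, 3.600e-05]  ψ = [2, 0, 1]  (obs o_3=3)
t=4: δ = [2.016e-06, 4.536e-06, 5.040e-06]  ψ = [1, 0, 1]  (obs o_4=4)
backtrack: best end state = 2; path = [1, 2, 0, 1, 2]

path = [1, 2, 0, 1, 2]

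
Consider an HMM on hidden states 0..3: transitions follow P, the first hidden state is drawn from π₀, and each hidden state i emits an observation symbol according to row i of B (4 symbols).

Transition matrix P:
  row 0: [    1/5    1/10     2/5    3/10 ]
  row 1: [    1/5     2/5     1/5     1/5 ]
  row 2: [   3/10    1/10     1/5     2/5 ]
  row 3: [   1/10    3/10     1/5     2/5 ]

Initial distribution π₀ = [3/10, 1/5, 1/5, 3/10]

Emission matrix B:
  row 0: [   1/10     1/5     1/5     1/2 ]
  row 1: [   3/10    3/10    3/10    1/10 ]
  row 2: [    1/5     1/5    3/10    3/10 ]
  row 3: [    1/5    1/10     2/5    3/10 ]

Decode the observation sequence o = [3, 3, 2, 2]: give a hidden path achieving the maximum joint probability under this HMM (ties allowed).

path = [0, 2, 3, 3]

t=0: δ = [1.500e-01, 2.000e-02, 6.000e-02, 9.000e-02]  (obs o_0=3)
t=1: δ = [1.500e-02, 2.700e-03, 1.800e-02, 1.350e-02]  ψ = [0, 3, 0, 0]  (obs o_1=3)
t=2: δ = [1.080e-03, 1.215e-03, 1.800e-03, 2.880e-03]  ψ = [2, 3, 0, 2]  (obs o_2=2)
t=3: δ = [1.080e-04, 2.592e-04, 1.728e-04, 4.608e-04]  ψ = [2, 3, 3, 3]  (obs o_3=2)
backtrack: best end state = 3; path = [0, 2, 3, 3]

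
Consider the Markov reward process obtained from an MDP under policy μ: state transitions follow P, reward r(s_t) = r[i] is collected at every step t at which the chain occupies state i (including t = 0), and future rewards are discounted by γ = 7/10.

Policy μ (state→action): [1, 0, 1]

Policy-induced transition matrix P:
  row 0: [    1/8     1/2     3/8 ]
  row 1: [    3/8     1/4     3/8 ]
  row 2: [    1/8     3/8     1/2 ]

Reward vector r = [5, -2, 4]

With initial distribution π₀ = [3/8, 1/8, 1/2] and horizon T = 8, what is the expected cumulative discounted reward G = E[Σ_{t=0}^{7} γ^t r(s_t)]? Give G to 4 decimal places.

G = 7.8522

t=0: π = [0.3750, 0.1250, 0.5000], E[r] = 3.6250, γ^t·E[r] = 3.625000, running G = 3.625000
t=1: π = [0.1563, 0.4063, 0.4375], E[r] = 1.7188, γ^t·E[r] = 1.203125, running G = 4.828125
t=2: π = [0.2266, 0.3438, 0.4297], E[r] = 2.1641, γ^t·E[r] = 1.060391, running G = 5.888516
t=3: π = [0.2109, 0.3604, 0.4287], E[r] = 2.0488, γ^t·E[r] = 0.702748, running G = 6.591264
t=4: π = [0.2151, 0.3563, 0.4286], E[r] = 2.0771, γ^t·E[r] = 0.498723, running G = 7.089987
t=5: π = [0.2141, 0.3573, 0.4286], E[r] = 2.0700, γ^t·E[r] = 0.347906, running G = 7.437893
t=6: π = [0.2143, 0.3571, 0.4286], E[r] = 2.0718, γ^t·E[r] = 0.243743, running G = 7.681637
t=7: π = [0.2143, 0.3572, 0.4286], E[r] = 2.0713, γ^t·E[r] = 0.170584, running G = 7.852220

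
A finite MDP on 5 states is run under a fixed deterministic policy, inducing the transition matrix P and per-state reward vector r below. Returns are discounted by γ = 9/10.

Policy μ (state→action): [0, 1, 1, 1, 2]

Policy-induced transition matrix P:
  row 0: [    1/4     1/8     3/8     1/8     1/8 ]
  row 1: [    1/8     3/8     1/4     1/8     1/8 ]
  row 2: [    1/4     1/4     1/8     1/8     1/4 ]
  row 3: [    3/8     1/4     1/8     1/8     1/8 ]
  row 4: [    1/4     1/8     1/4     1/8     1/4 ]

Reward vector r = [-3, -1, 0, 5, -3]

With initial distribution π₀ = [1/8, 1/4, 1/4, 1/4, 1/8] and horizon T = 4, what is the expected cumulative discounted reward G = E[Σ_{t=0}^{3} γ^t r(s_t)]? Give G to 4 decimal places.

G = -1.8325

t=0: π = [0.1250, 0.2500, 0.2500, 0.2500, 0.1250], E[r] = 0.2500, γ^t·E[r] = 0.250000, running G = 0.250000
t=1: π = [0.2500, 0.2500, 0.2031, 0.1250, 0.1719], E[r] = -0.8906, γ^t·E[r] = -0.801563, running G = -0.551563
t=2: π = [0.2344, 0.2285, 0.2402, 0.1250, 0.1719], E[r] = -0.8223, γ^t·E[r] = -0.666035, running G = -1.217598
t=3: π = [0.2371, 0.2278, 0.2336, 0.1250, 0.1765], E[r] = -0.8435, γ^t·E[r] = -0.614916, running G = -1.832513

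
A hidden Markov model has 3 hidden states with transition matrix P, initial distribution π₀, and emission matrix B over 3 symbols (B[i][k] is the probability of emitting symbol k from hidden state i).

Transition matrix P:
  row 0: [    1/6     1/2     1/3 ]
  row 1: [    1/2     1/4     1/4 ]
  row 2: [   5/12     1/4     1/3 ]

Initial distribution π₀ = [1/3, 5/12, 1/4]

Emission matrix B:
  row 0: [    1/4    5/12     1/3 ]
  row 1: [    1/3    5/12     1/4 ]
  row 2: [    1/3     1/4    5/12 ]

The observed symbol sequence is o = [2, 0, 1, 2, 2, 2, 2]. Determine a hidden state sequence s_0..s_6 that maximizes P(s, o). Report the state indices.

t=0: δ = [1.111e-01, 1.042e-01, 1.042e-01]  (obs o_0=2)
t=1: δ = [1.302e-02, 1.852e-02, 1.235e-02]  ψ = [1, 0, 0]  (obs o_1=0)
t=2: δ = [3.858e-03, 2.713e-03, 1.157e-03]  ψ = [1, 0, 1]  (obs o_2=1)
t=3: δ = [4.521e-04, 4.823e-04, 5.358e-04]  ψ = [1, 0, 0]  (obs o_3=2)
t=4: δ = [8.038e-05, 5.651e-05, 7.442e-05]  ψ = [1, 0, 2]  (obs o_4=2)
t=5: δ = [1.034e-05, 1.005e-05, 1.116e-05]  ψ = [2, 0, 0]  (obs o_5=2)
t=6: δ = [1.674e-06, 1.292e-06, 1.550e-06]  ψ = [1, 0, 2]  (obs o_6=2)
backtrack: best end state = 0; path = [0, 1, 0, 1, 0, 1, 0]

path = [0, 1, 0, 1, 0, 1, 0]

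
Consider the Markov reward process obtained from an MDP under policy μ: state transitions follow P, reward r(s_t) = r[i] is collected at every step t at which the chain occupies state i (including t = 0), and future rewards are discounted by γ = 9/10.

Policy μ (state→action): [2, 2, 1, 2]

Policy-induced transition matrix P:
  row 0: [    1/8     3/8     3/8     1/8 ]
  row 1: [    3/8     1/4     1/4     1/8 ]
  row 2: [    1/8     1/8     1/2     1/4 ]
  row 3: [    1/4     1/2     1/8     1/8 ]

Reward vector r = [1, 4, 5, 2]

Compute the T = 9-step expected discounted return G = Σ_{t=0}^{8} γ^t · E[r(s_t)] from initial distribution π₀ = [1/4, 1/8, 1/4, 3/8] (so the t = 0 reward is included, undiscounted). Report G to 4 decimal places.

t=0: π = [0.2500, 0.1250, 0.2500, 0.3750], E[r] = 2.7500, γ^t·E[r] = 2.750000, running G = 2.750000
t=1: π = [0.2031, 0.3438, 0.2969, 0.1563], E[r] = 3.3750, γ^t·E[r] = 3.037500, running G = 5.787500
t=2: π = [0.2305, 0.2773, 0.3301, 0.1621], E[r] = 3.3145, γ^t·E[r] = 2.684707, running G = 8.472207
t=3: π = [0.2146, 0.2781, 0.3411, 0.1663], E[r] = 3.3647, γ^t·E[r] = 2.452900, running G = 10.925107
t=4: π = [0.2153, 0.2758, 0.3413, 0.1676], E[r] = 3.3601, γ^t·E[r] = 2.204587, running G = 13.129693
t=5: π = [0.2149, 0.2762, 0.3413, 0.1677], E[r] = 3.3613, γ^t·E[r] = 1.984801, running G = 15.114495
t=6: π = [0.2150, 0.2761, 0.3412, 0.1677], E[r] = 3.3609, γ^t·E[r] = 1.786126, running G = 16.900621
t=7: π = [0.2150, 0.2761, 0.3412, 0.1677], E[r] = 3.3610, γ^t·E[r] = 1.607535, running G = 18.508156
t=8: π = [0.2150, 0.2761, 0.3412, 0.1677], E[r] = 3.3609, γ^t·E[r] = 1.446776, running G = 19.954933

G = 19.9549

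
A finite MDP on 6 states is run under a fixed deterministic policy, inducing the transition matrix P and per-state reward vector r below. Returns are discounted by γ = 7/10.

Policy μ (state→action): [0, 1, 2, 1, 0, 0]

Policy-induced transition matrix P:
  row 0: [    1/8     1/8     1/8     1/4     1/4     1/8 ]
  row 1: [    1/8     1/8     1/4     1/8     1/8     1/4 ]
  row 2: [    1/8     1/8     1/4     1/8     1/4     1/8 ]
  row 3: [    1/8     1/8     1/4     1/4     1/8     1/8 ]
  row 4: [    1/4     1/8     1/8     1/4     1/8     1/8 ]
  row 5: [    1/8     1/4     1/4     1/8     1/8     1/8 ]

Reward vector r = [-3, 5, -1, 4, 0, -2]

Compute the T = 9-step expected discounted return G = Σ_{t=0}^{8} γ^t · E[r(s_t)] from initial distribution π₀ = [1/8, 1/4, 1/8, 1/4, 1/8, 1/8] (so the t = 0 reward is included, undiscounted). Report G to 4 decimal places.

t=0: π = [0.1250, 0.2500, 0.1250, 0.2500, 0.1250, 0.1250], E[r] = 1.5000, γ^t·E[r] = 1.500000, running G = 1.500000
t=1: π = [0.1406, 0.1406, 0.2188, 0.1875, 0.1563, 0.1563], E[r] = 0.5000, γ^t·E[r] = 0.350000, running G = 1.850000
t=2: π = [0.1445, 0.1445, 0.2129, 0.1855, 0.1699, 0.1426], E[r] = 0.5332, γ^t·E[r] = 0.261270, running G = 2.111270
t=3: π = [0.1462, 0.1428, 0.2107, 0.1875, 0.1697, 0.1431], E[r] = 0.5286, γ^t·E[r] = 0.181298, running G = 2.292567
t=4: π = [0.1462, 0.1429, 0.2105, 0.1879, 0.1696, 0.1429], E[r] = 0.5313, γ^t·E[r] = 0.127560, running G = 2.420128
t=5: π = [0.1462, 0.1429, 0.2105, 0.1880, 0.1696, 0.1429], E[r] = 0.5313, γ^t·E[r] = 0.089297, running G = 2.509425
t=6: π = [0.1462, 0.1429, 0.2105, 0.1880, 0.1696, 0.1429], E[r] = 0.5313, γ^t·E[r] = 0.062511, running G = 2.571936
t=7: π = [0.1462, 0.1429, 0.2105, 0.1880, 0.1696, 0.1429], E[r] = 0.5313, γ^t·E[r] = 0.043757, running G = 2.615693
t=8: π = [0.1462, 0.1429, 0.2105, 0.1880, 0.1696, 0.1429], E[r] = 0.5313, γ^t·E[r] = 0.030630, running G = 2.646323

G = 2.6463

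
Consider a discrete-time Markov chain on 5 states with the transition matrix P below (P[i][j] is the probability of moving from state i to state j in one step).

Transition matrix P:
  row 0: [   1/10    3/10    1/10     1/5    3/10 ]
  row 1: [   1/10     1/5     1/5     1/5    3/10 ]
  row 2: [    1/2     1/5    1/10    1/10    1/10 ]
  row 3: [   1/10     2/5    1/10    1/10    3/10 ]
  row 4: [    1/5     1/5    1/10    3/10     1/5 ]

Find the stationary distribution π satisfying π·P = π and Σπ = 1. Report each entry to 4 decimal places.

π = [0.1752, 0.2561, 0.1256, 0.1931, 0.2499]

Balance equations π_j = Σ_i π_i·P[i][j]:
  π_0 = 1/10·π_0 + 1/10·π_1 + 1/2·π_2 + 1/10·π_3 + 1/5·π_4
  π_1 = 3/10·π_0 + 1/5·π_1 + 1/5·π_2 + 2/5·π_3 + 1/5·π_4
  π_2 = 1/10·π_0 + 1/5·π_1 + 1/10·π_2 + 1/10·π_3 + 1/10·π_4
  π_3 = 1/5·π_0 + 1/5·π_1 + 1/10·π_2 + 1/10·π_3 + 3/10·π_4
  normalize: π_0 + π_1 + π_2 + π_3 + π_4 = 1
Solving the linear system gives exactly π = [392/2237, 573/2237, 281/2237, 432/2237, 559/2237].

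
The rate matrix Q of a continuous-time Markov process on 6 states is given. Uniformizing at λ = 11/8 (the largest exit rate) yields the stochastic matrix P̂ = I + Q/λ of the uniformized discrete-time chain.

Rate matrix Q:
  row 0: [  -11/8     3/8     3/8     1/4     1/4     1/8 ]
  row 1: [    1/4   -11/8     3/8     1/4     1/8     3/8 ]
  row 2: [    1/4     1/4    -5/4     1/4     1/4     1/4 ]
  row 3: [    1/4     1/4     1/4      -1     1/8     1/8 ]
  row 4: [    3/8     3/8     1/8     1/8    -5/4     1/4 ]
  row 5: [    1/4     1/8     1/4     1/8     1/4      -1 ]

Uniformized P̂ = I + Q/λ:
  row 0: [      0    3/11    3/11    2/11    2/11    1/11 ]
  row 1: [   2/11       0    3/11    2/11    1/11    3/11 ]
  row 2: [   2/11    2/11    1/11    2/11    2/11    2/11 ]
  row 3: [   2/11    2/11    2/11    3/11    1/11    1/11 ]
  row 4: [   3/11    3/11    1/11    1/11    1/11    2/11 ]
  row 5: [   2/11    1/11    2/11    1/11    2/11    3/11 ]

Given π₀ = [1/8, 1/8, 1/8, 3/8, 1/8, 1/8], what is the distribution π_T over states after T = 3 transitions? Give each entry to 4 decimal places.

t=0: π = [0.1250, 0.1250, 0.1250, 0.3750, 0.1250, 0.1250]
t=1: π = [0.1705, 0.1705, 0.1818, 0.1932, 0.1250, 0.1591]
t=2: π = [0.1622, 0.1632, 0.1849, 0.1736, 0.1374, 0.1787]
t=3: π = [0.1648, 0.1631, 0.1821, 0.1689, 0.1387, 0.1824]

π = [0.1648, 0.1631, 0.1821, 0.1689, 0.1387, 0.1824]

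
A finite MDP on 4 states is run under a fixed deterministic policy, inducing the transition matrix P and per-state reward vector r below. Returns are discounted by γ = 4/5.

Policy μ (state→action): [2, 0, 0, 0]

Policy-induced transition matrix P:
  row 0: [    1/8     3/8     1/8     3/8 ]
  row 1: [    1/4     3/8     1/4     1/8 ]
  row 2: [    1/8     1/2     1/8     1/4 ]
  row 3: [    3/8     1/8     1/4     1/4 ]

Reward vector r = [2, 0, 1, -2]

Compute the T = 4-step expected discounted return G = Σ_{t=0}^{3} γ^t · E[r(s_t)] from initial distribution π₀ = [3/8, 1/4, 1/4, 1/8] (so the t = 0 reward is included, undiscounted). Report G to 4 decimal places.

t=0: π = [0.3750, 0.2500, 0.2500, 0.1250], E[r] = 0.7500, γ^t·E[r] = 0.750000, running G = 0.750000
t=1: π = [0.1875, 0.3750, 0.1719, 0.2656], E[r] = 0.0156, γ^t·E[r] = 0.012500, running G = 0.762500
t=2: π = [0.2383, 0.3301, 0.2051, 0.2266], E[r] = 0.2285, γ^t·E[r] = 0.146250, running G = 0.908750
t=3: π = [0.2229, 0.3440, 0.1946, 0.2385], E[r] = 0.1633, γ^t·E[r] = 0.083625, running G = 0.992375

G = 0.9924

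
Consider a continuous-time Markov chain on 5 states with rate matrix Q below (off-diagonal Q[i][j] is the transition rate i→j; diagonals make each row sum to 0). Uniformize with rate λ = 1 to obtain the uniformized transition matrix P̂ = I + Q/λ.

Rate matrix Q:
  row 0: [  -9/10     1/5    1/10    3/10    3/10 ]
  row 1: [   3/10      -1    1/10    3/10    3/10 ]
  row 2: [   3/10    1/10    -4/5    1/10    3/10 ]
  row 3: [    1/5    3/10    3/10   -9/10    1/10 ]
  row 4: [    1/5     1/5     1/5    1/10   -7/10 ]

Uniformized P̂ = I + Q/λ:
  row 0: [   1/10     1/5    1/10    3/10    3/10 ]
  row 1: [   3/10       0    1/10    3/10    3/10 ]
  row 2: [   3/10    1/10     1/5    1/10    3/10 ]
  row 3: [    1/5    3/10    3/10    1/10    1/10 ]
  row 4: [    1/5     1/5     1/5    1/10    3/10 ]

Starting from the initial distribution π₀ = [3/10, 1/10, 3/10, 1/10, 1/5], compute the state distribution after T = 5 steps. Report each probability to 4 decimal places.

t=0: π = [0.3000, 0.1000, 0.3000, 0.1000, 0.2000]
t=1: π = [0.2100, 0.1600, 0.1700, 0.1800, 0.2800]
t=2: π = [0.2120, 0.1690, 0.1810, 0.1740, 0.2640]
t=3: π = [0.2138, 0.1655, 0.1793, 0.1762, 0.2652]
t=4: π = [0.2131, 0.1666, 0.1797, 0.1759, 0.2648]
t=5: π = [0.2133, 0.1663, 0.1796, 0.1759, 0.2648]

π = [0.2133, 0.1663, 0.1796, 0.1759, 0.2648]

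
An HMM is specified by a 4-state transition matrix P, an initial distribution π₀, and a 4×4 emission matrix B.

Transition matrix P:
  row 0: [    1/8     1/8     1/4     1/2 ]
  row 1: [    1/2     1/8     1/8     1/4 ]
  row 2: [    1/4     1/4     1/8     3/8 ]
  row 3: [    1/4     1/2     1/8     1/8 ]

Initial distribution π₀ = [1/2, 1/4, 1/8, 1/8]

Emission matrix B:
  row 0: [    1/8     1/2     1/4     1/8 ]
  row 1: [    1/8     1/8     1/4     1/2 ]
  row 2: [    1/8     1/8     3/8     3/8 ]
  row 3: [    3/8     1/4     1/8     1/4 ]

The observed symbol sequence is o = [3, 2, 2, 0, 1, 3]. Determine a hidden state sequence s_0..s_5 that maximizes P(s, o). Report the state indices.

path = [1, 0, 2, 3, 0, 3]

t=0: δ = [6.250e-02, 1.250e-01, 4.688e-02, 3.125e-02]  (obs o_0=3)
t=1: δ = [1.562e-02, 3.906e-03, 5.859e-03, 3.906e-03]  ψ = [1, 1, 0, 0]  (obs o_1=2)
t=2: δ = [4.883e-04, 4.883e-04, 1.465e-03, 9.766e-04]  ψ = [0, 0, 0, 0]  (obs o_2=2)
t=3: δ = [4.578e-05, 6.104e-05, 2.289e-05, 2.060e-04]  ψ = [2, 3, 2, 2]  (obs o_3=0)
t=4: δ = [2.575e-05, 1.287e-05, 3.219e-06, 6.437e-06]  ψ = [3, 3, 3, 3]  (obs o_4=1)
t=5: δ = [8.047e-07, 1.609e-06, 2.414e-06, 3.219e-06]  ψ = [1, 0, 0, 0]  (obs o_5=3)
backtrack: best end state = 3; path = [1, 0, 2, 3, 0, 3]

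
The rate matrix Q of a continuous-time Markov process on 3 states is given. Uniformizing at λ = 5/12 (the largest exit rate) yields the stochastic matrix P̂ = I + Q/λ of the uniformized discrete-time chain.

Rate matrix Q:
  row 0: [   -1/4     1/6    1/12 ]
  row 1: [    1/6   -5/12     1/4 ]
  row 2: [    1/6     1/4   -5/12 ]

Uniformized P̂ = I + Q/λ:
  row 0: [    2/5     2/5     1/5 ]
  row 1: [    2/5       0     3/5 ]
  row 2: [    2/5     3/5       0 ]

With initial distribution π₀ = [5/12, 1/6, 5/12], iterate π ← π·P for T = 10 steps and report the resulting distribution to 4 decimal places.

π = [0.4000, 0.3241, 0.2759]

t=0: π = [0.4167, 0.1667, 0.4167]
t=1: π = [0.4000, 0.4167, 0.1833]
t=2: π = [0.4000, 0.2700, 0.3300]
t=3: π = [0.4000, 0.3580, 0.2420]
t=4: π = [0.4000, 0.3052, 0.2948]
t=5: π = [0.4000, 0.3369, 0.2631]
t=6: π = [0.4000, 0.3179, 0.2821]
t=7: π = [0.4000, 0.3293, 0.2707]
t=8: π = [0.4000, 0.3224, 0.2776]
t=9: π = [0.4000, 0.3265, 0.2735]
t=10: π = [0.4000, 0.3241, 0.2759]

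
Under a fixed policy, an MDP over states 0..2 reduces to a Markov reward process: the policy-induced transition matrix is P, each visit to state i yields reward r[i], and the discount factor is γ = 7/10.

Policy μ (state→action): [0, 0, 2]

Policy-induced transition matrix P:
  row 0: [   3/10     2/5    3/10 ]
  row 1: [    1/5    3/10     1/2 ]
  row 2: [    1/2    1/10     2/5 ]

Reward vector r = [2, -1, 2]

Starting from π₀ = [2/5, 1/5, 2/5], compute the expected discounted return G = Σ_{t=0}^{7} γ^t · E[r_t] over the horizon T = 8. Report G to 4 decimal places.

t=0: π = [0.4000, 0.2000, 0.4000], E[r] = 1.4000, γ^t·E[r] = 1.400000, running G = 1.400000
t=1: π = [0.3600, 0.2600, 0.3800], E[r] = 1.2200, γ^t·E[r] = 0.854000, running G = 2.254000
t=2: π = [0.3500, 0.2600, 0.3900], E[r] = 1.2200, γ^t·E[r] = 0.597800, running G = 2.851800
t=3: π = [0.3520, 0.2570, 0.3910], E[r] = 1.2290, γ^t·E[r] = 0.421547, running G = 3.273347
t=4: π = [0.3525, 0.2570, 0.3905], E[r] = 1.2290, γ^t·E[r] = 0.295083, running G = 3.568430
t=5: π = [0.3524, 0.2572, 0.3905], E[r] = 1.2286, γ^t·E[r] = 0.206482, running G = 3.774912
t=6: π = [0.3524, 0.2572, 0.3905], E[r] = 1.2286, γ^t·E[r] = 0.144538, running G = 3.919450
t=7: π = [0.3524, 0.2571, 0.3905], E[r] = 1.2286, γ^t·E[r] = 0.101178, running G = 4.020628

G = 4.0206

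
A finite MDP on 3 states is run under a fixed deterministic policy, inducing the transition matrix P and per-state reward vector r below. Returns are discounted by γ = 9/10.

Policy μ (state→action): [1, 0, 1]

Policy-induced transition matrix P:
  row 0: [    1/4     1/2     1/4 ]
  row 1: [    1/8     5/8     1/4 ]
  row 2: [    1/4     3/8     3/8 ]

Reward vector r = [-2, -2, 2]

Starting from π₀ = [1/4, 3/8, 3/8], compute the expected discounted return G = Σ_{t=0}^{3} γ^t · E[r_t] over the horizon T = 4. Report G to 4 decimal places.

G = -2.5454

t=0: π = [0.2500, 0.3750, 0.3750], E[r] = -0.5000, γ^t·E[r] = -0.500000, running G = -0.500000
t=1: π = [0.2031, 0.5000, 0.2969], E[r] = -0.8125, γ^t·E[r] = -0.731250, running G = -1.231250
t=2: π = [0.1875, 0.5254, 0.2871], E[r] = -0.8516, γ^t·E[r] = -0.689766, running G = -1.921016
t=3: π = [0.1843, 0.5298, 0.2859], E[r] = -0.8564, γ^t·E[r] = -0.624349, running G = -2.545364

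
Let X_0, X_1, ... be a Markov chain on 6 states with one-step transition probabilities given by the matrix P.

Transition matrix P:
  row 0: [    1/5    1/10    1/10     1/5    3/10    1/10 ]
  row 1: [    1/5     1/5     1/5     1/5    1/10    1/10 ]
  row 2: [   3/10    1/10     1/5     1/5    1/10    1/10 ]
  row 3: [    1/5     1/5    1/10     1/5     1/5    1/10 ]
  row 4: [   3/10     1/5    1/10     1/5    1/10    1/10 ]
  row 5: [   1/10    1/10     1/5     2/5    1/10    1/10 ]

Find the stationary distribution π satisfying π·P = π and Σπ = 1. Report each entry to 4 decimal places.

π = [0.2205, 0.1540, 0.1393, 0.2200, 0.1661, 0.1000]

Balance equations π_j = Σ_i π_i·P[i][j]:
  π_0 = 1/5·π_0 + 1/5·π_1 + 3/10·π_2 + 1/5·π_3 + 3/10·π_4 + 1/10·π_5
  π_1 = 1/10·π_0 + 1/5·π_1 + 1/10·π_2 + 1/5·π_3 + 1/5·π_4 + 1/10·π_5
  π_2 = 1/10·π_0 + 1/5·π_1 + 1/5·π_2 + 1/10·π_3 + 1/10·π_4 + 1/5·π_5
  π_3 = 1/5·π_0 + 1/5·π_1 + 1/5·π_2 + 1/5·π_3 + 1/5·π_4 + 2/5·π_5
  π_4 = 3/10·π_0 + 1/10·π_1 + 1/10·π_2 + 1/5·π_3 + 1/10·π_4 + 1/10·π_5
  normalize: π_0 + π_1 + π_2 + π_3 + π_4 + π_5 = 1
Solving the linear system gives exactly π = [10939/49600, 7639/49600, 6911/49600, 11/50, 8239/49600, 1/10].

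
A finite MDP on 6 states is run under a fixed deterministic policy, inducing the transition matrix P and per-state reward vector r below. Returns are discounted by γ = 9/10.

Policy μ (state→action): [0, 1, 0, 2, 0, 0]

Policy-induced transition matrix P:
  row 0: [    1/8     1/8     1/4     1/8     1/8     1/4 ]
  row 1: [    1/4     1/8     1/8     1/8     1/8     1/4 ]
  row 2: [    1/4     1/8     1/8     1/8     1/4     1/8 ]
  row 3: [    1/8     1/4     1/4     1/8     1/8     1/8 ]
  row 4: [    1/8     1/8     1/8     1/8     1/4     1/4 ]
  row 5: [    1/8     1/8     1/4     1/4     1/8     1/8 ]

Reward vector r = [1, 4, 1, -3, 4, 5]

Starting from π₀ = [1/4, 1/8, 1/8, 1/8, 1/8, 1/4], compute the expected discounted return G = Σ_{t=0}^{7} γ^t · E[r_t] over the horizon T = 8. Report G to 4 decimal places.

t=0: π = [0.2500, 0.1250, 0.1250, 0.1250, 0.1250, 0.2500], E[r] = 2.2500, γ^t·E[r] = 2.250000, running G = 2.250000
t=1: π = [0.1563, 0.1406, 0.2031, 0.1563, 0.1563, 0.1875], E[r] = 2.0156, γ^t·E[r] = 1.814063, running G = 4.064063
t=2: π = [0.1680, 0.1445, 0.1875, 0.1484, 0.1699, 0.1816], E[r] = 2.0762, γ^t·E[r] = 1.681699, running G = 5.745762
t=3: π = [0.1665, 0.1436, 0.1873, 0.1477, 0.1697, 0.1853], E[r] = 2.0901, γ^t·E[r] = 1.523674, running G = 7.269436
t=4: π = [0.1664, 0.1435, 0.1874, 0.1482, 0.1696, 0.1850], E[r] = 2.0865, γ^t·E[r] = 1.368924, running G = 8.638360
t=5: π = [0.1664, 0.1435, 0.1874, 0.1481, 0.1696, 0.1849], E[r] = 2.0867, γ^t·E[r] = 1.232169, running G = 9.870529
t=6: π = [0.1664, 0.1435, 0.1874, 0.1481, 0.1696, 0.1849], E[r] = 2.0867, γ^t·E[r] = 1.108978, running G = 10.979507
t=7: π = [0.1664, 0.1435, 0.1874, 0.1481, 0.1696, 0.1849], E[r] = 2.0867, γ^t·E[r] = 0.998077, running G = 11.977584

G = 11.9776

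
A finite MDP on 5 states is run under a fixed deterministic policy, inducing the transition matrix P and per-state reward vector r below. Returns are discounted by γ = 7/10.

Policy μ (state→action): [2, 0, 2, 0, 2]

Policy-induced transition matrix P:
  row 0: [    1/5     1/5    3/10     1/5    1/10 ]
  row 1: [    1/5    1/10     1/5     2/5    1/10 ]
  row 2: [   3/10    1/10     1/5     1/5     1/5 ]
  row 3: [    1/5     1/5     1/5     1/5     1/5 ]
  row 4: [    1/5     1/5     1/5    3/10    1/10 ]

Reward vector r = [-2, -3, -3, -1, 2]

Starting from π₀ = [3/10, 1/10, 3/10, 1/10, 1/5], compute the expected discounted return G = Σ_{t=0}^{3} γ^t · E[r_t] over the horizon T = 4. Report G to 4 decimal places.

G = -3.9039

t=0: π = [0.3000, 0.1000, 0.3000, 0.1000, 0.2000], E[r] = -1.5000, γ^t·E[r] = -1.500000, running G = -1.500000
t=1: π = [0.2300, 0.1600, 0.2300, 0.2400, 0.1400], E[r] = -1.5900, γ^t·E[r] = -1.113000, running G = -2.613000
t=2: π = [0.2230, 0.1610, 0.2230, 0.2460, 0.1470], E[r] = -1.5500, γ^t·E[r] = -0.759500, running G = -3.372500
t=3: π = [0.2223, 0.1616, 0.2223, 0.2469, 0.1469], E[r] = -1.5494, γ^t·E[r] = -0.531444, running G = -3.903944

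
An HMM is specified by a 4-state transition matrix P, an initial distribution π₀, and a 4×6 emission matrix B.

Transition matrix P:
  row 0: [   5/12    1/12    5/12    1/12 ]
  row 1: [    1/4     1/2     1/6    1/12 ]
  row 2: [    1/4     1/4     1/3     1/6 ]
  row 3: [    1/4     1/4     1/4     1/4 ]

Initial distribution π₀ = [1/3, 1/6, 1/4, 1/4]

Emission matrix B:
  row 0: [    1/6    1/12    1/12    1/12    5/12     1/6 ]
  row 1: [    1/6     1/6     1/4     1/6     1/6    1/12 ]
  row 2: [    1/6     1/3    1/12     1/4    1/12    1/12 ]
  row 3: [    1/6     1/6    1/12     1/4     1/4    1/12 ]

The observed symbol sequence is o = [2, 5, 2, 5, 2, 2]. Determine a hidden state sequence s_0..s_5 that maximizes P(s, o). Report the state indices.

t=0: δ = [2.778e-02, 4.167e-02, 2.083e-02, 2.083e-02]  (obs o_0=2)
t=1: δ = [1.929e-03, 1.736e-03, 9.645e-04, 4.340e-04]  ψ = [0, 1, 0, 3]  (obs o_1=5)
t=2: δ = [6.698e-05, 2.170e-04, 6.698e-05, 1.340e-05]  ψ = [0, 1, 0, 0]  (obs o_2=2)
t=3: δ = [9.042e-06, 9.042e-06, 3.014e-06, 1.507e-06]  ψ = [1, 1, 1, 1]  (obs o_3=5)
t=4: δ = [3.140e-07, 1.130e-06, 3.140e-07, 6.279e-08]  ψ = [0, 1, 0, 0]  (obs o_4=2)
t=5: δ = [2.355e-08, 1.413e-07, 1.570e-08, 7.849e-09]  ψ = [1, 1, 1, 1]  (obs o_5=2)
backtrack: best end state = 1; path = [1, 1, 1, 1, 1, 1]

path = [1, 1, 1, 1, 1, 1]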